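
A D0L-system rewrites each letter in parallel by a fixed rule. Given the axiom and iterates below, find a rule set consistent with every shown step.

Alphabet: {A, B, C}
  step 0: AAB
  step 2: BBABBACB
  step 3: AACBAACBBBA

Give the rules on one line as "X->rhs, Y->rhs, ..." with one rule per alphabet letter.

A->CB, B->A, C->BB

  step 2 ⇒ step 3: BBABBACB ⇒ A·A·CB·A·A·CB·BB·A
    A ↦ CB
    B ↦ A
    C ↦ BB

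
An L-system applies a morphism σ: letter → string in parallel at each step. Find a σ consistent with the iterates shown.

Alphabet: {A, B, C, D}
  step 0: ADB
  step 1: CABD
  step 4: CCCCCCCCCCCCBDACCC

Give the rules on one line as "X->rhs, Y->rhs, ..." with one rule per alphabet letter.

  step 0 ⇒ step 1: ADB ⇒ C·A·BD
    A ↦ C
    B ↦ BD
    D ↦ A
    C ↦ CC  (constrained at step 1)

A->C, B->BD, C->CC, D->A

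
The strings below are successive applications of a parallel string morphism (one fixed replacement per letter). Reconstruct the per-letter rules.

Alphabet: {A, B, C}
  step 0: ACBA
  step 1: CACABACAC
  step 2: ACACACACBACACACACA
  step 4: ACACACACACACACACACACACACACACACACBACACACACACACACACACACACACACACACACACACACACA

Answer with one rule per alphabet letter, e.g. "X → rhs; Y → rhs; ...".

  step 1 ⇒ step 2: CACABACAC ⇒ A·CAC·A·CAC·BA·CAC·A·CAC·A
    A ↦ CAC
    B ↦ BA
    C ↦ A

A->CAC, B->BA, C->A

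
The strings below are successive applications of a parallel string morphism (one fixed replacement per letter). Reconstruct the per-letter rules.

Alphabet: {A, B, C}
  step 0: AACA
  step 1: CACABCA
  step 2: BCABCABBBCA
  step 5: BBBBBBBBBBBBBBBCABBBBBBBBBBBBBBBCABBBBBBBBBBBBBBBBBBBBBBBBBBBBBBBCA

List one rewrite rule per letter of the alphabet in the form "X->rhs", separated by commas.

A->CA, B->BB, C->B

  step 1 ⇒ step 2: CACABCA ⇒ B·CA·B·CA·BB·B·CA
    A ↦ CA
    B ↦ BB
    C ↦ B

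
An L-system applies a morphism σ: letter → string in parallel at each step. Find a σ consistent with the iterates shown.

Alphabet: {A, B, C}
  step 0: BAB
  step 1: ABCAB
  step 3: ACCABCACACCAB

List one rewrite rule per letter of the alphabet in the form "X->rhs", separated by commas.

  step 0 ⇒ step 1: BAB ⇒ AB·C·AB
    A ↦ C
    B ↦ AB
    C ↦ AC  (constrained at step 1)

A->C, B->AB, C->AC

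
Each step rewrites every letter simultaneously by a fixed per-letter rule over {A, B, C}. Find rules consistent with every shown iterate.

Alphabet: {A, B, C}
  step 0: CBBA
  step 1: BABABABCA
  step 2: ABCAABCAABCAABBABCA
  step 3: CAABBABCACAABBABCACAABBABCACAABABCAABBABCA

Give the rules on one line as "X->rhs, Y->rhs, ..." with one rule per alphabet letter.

  step 2 ⇒ step 3: ABCAABCAABCAABBABCA ⇒ CA·AB·BAB·CA·CA·AB·BAB·CA·CA·AB·BAB·CA·CA·AB·AB·CA·AB·BAB·CA
    A ↦ CA
    B ↦ AB
    C ↦ BAB

A->CA, B->AB, C->BAB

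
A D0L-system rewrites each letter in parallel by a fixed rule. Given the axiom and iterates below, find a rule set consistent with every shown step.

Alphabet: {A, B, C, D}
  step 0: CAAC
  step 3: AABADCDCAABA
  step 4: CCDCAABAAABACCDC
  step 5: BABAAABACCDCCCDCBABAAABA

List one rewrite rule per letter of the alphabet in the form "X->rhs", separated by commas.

A->C, B->D, C->BA, D->AA

  step 4 ⇒ step 5: CCDCAABAAABACCDC ⇒ BA·BA·AA·BA·C·C·D·C·C·C·D·C·BA·BA·AA·BA
    A ↦ C
    B ↦ D
    C ↦ BA
    D ↦ AA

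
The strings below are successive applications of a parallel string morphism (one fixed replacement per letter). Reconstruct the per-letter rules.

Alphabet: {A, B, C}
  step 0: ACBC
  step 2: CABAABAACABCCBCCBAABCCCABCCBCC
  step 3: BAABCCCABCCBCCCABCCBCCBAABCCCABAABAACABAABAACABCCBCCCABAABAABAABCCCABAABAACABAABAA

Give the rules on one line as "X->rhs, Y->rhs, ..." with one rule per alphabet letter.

A->BCC, B->CA, C->BAA

  step 2 ⇒ step 3: CABAABAACABCCBCCBAABCCCABCCBCC ⇒ BAA·BCC·CA·BCC·BCC·CA·BCC·BCC·BAA·BCC·CA·BAA·BAA·CA·BAA·BAA·CA·BCC·BCC·CA·BAA·BAA·BAA·BCC·CA·BAA·BAA·CA·BAA·BAA
    A ↦ BCC
    B ↦ CA
    C ↦ BAA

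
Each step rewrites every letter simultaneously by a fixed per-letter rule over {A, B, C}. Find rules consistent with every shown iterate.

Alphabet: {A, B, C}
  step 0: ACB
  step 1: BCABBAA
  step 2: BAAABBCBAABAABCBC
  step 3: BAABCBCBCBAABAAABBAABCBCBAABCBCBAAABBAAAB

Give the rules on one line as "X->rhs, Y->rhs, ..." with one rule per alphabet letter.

A->BC, B->BAA, C->AB

  step 2 ⇒ step 3: BAAABBCBAABAABCBC ⇒ BAA·BC·BC·BC·BAA·BAA·AB·BAA·BC·BC·BAA·BC·BC·BAA·AB·BAA·AB
    A ↦ BC
    B ↦ BAA
    C ↦ AB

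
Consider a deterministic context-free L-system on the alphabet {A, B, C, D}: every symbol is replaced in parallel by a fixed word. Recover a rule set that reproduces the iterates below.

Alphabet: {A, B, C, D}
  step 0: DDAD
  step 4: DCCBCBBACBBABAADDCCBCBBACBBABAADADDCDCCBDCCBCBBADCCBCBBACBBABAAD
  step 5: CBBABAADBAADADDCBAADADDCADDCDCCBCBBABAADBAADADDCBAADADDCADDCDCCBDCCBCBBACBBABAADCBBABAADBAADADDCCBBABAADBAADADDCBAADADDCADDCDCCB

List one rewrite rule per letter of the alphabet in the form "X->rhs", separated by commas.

  step 4 ⇒ step 5: DCCBCBBACBBABAADDCCBCBBACBBABAADADDCDCCBDCCBCBBADCCBCBBACBBABAAD ⇒ CB·BA·BA·AD·BA·AD·AD·DC·BA·AD·AD·DC·AD·DC·DC·CB·CB·BA·BA·AD·BA·AD·AD·DC·BA·AD·AD·DC·AD·DC·DC·CB·DC·CB·CB·BA·CB·BA·BA·AD·CB·BA·BA·AD·BA·AD·AD·DC·CB·BA·BA·AD·BA·AD·AD·DC·BA·AD·AD·DC·AD·DC·DC·CB
    A ↦ DC
    B ↦ AD
    C ↦ BA
    D ↦ CB

A->DC, B->AD, C->BA, D->CB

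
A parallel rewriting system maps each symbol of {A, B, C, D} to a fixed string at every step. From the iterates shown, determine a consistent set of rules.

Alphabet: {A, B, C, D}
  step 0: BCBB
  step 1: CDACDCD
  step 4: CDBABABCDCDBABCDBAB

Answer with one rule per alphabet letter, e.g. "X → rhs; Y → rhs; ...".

  step 0 ⇒ step 1: BCBB ⇒ CD·A·CD·CD
    B ↦ CD
    C ↦ A
    A ↦ BD  (constrained at step 1)
    D ↦ B  (constrained at step 1)

A->BD, B->CD, C->A, D->B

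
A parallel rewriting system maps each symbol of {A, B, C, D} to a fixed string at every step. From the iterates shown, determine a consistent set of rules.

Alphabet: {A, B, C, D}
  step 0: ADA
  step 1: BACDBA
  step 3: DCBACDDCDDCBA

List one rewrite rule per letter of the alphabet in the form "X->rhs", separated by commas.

A->BA, B->C, C->D, D->CD

  step 0 ⇒ step 1: ADA ⇒ BA·CD·BA
    A ↦ BA
    D ↦ CD
    B ↦ C  (constrained at step 1)
    C ↦ D  (constrained at step 1)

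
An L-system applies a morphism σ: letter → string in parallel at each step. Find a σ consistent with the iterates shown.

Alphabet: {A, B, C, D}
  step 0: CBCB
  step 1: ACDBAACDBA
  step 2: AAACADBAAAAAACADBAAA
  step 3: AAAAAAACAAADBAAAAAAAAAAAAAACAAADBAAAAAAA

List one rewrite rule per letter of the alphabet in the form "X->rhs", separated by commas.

A->AA, B->DBA, C->AC, D->A

  step 2 ⇒ step 3: AAACADBAAAAAACADBAAA ⇒ AA·AA·AA·AC·AA·A·DBA·AA·AA·AA·AA·AA·AA·AC·AA·A·DBA·AA·AA·AA
    A ↦ AA
    B ↦ DBA
    C ↦ AC
    D ↦ A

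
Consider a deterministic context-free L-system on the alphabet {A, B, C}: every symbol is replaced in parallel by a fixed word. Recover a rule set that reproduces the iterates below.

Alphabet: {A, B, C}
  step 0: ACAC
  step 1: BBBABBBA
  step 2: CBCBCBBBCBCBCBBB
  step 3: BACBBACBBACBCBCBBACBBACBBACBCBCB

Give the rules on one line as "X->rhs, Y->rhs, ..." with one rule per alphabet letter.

A->BB, B->CB, C->BA

  step 2 ⇒ step 3: CBCBCBBBCBCBCBBB ⇒ BA·CB·BA·CB·BA·CB·CB·CB·BA·CB·BA·CB·BA·CB·CB·CB
    B ↦ CB
    C ↦ BA
  step 0 ⇒ step 1: ACAC ⇒ BB·BA·BB·BA
    A ↦ BB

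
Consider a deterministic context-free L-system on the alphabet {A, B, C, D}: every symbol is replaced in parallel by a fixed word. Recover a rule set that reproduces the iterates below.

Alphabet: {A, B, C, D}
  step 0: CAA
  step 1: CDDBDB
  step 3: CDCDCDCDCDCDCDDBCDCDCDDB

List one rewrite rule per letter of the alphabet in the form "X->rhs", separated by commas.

  step 0 ⇒ step 1: CAA ⇒ CD·DB·DB
    A ↦ DB
    C ↦ CD
    B ↦ DA  (constrained at step 1)
    D ↦ CD  (constrained at step 1)

A->DB, B->DA, C->CD, D->CD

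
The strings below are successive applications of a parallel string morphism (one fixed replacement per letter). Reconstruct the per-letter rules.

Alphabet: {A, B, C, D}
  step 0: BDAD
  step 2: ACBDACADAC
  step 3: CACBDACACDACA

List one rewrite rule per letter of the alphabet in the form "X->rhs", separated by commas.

  step 2 ⇒ step 3: ACBDACADAC ⇒ C·A·CB·DA·C·A·C·DA·C·A
    A ↦ C
    B ↦ CB
    C ↦ A
    D ↦ DA

A->C, B->CB, C->A, D->DA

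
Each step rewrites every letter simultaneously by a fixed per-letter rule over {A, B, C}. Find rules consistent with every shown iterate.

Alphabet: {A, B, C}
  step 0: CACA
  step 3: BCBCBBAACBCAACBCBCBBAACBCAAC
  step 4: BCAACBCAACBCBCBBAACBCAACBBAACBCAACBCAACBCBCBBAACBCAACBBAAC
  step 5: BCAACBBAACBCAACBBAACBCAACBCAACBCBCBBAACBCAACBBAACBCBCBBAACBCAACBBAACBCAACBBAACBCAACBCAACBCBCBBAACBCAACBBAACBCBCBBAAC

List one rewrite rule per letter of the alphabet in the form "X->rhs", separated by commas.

  step 4 ⇒ step 5: BCAACBCAACBCBCBBAACBCAACBBAACBCAACBCAACBCBCBBAACBCAACBBAAC ⇒ BC·AAC·B·B·AAC·BC·AAC·B·B·AAC·BC·AAC·BC·AAC·BC·BC·B·B·AAC·BC·AAC·B·B·AAC·BC·BC·B·B·AAC·BC·AAC·B·B·AAC·BC·AAC·B·B·AAC·BC·AAC·BC·AAC·BC·BC·B·B·AAC·BC·AAC·B·B·AAC·BC·BC·B·B·AAC
    A ↦ B
    B ↦ BC
    C ↦ AAC

A->B, B->BC, C->AAC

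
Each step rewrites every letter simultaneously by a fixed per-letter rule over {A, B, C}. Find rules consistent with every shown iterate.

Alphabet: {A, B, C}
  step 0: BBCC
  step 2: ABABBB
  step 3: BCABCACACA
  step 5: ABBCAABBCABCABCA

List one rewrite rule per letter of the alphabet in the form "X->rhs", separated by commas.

A->B, B->CA, C->A

  step 2 ⇒ step 3: ABABBB ⇒ B·CA·B·CA·CA·CA
    A ↦ B
    B ↦ CA
    C ↦ A  (constrained at step 0)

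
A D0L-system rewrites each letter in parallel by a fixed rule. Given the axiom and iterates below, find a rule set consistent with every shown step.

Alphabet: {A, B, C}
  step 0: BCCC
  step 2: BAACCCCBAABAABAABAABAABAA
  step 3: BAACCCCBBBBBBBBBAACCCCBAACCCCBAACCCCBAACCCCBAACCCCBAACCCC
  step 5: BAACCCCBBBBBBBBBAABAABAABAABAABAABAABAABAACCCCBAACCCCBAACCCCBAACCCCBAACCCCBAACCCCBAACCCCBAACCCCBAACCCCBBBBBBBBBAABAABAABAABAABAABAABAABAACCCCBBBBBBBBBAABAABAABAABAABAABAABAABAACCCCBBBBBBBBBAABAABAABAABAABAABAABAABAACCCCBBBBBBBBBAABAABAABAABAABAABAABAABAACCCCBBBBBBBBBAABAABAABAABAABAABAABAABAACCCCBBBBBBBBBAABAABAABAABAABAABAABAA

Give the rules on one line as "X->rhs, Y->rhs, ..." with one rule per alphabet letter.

  step 2 ⇒ step 3: BAACCCCBAABAABAABAABAABAA ⇒ BAA·CC·CC·BB·BB·BB·BB·BAA·CC·CC·BAA·CC·CC·BAA·CC·CC·BAA·CC·CC·BAA·CC·CC·BAA·CC·CC
    A ↦ CC
    B ↦ BAA
    C ↦ BB

A->CC, B->BAA, C->BB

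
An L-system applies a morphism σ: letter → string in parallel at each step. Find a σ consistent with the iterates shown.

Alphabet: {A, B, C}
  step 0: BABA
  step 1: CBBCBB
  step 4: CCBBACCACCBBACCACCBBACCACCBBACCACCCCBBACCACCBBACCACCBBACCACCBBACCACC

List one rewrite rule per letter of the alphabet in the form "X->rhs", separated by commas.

A->BB, B->C, C->ACC

  step 0 ⇒ step 1: BABA ⇒ C·BB·C·BB
    A ↦ BB
    B ↦ C
    C ↦ ACC  (constrained at step 1)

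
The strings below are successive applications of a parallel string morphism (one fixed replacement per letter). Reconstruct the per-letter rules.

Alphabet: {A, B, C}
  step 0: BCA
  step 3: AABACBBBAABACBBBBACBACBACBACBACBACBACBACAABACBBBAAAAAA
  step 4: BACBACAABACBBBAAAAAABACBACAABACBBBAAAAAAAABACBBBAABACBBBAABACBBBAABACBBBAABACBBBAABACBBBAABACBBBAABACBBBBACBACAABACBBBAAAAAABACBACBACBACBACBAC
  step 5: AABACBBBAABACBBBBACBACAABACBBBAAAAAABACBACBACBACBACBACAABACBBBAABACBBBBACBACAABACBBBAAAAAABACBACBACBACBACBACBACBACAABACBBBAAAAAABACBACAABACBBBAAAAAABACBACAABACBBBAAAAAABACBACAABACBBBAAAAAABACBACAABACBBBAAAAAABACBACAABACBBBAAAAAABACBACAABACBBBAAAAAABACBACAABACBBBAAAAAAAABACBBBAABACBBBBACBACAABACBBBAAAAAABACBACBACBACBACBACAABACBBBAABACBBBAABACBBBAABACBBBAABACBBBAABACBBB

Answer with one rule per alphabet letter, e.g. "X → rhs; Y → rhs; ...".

A->BAC, B->AA, C->BBB

  step 4 ⇒ step 5: BACBACAABACBBBAAAAAABACBACAABACBBBAAAAAAAABACBBBAABACBBBAABACBBBAABACBBBAABACBBBAABACBBBAABACBBBAABACBBBBACBACAABACBBBAAAAAABACBACBACBACBACBAC ⇒ AA·BAC·BBB·AA·BAC·BBB·BAC·BAC·AA·BAC·BBB·AA·AA·AA·BAC·BAC·BAC·BAC·BAC·BAC·AA·BAC·BBB·AA·BAC·BBB·BAC·BAC·AA·BAC·BBB·AA·AA·AA·BAC·BAC·BAC·BAC·BAC·BAC·BAC·BAC·AA·BAC·BBB·AA·AA·AA·BAC·BAC·AA·BAC·BBB·AA·AA·AA·BAC·BAC·AA·BAC·BBB·AA·AA·AA·BAC·BAC·AA·BAC·BBB·AA·AA·AA·BAC·BAC·AA·BAC·BBB·AA·AA·AA·BAC·BAC·AA·BAC·BBB·AA·AA·AA·BAC·BAC·AA·BAC·BBB·AA·AA·AA·BAC·BAC·AA·BAC·BBB·AA·AA·AA·AA·BAC·BBB·AA·BAC·BBB·BAC·BAC·AA·BAC·BBB·AA·AA·AA·BAC·BAC·BAC·BAC·BAC·BAC·AA·BAC·BBB·AA·BAC·BBB·AA·BAC·BBB·AA·BAC·BBB·AA·BAC·BBB·AA·BAC·BBB
    A ↦ BAC
    B ↦ AA
    C ↦ BBB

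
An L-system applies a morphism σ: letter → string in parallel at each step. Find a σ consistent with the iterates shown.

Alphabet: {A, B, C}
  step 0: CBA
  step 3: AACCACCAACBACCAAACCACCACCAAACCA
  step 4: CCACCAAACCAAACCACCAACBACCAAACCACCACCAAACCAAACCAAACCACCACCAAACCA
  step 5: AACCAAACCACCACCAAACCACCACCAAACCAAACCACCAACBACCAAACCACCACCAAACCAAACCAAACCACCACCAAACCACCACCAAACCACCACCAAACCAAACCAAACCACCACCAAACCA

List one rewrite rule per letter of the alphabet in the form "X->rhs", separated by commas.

A->CCA, B->CBA, C->A

  step 4 ⇒ step 5: CCACCAAACCAAACCACCAACBACCAAACCACCACCAAACCAAACCAAACCACCACCAAACCA ⇒ A·A·CCA·A·A·CCA·CCA·CCA·A·A·CCA·CCA·CCA·A·A·CCA·A·A·CCA·CCA·A·CBA·CCA·A·A·CCA·CCA·CCA·A·A·CCA·A·A·CCA·A·A·CCA·CCA·CCA·A·A·CCA·CCA·CCA·A·A·CCA·CCA·CCA·A·A·CCA·A·A·CCA·A·A·CCA·CCA·CCA·A·A·CCA
    A ↦ CCA
    B ↦ CBA
    C ↦ A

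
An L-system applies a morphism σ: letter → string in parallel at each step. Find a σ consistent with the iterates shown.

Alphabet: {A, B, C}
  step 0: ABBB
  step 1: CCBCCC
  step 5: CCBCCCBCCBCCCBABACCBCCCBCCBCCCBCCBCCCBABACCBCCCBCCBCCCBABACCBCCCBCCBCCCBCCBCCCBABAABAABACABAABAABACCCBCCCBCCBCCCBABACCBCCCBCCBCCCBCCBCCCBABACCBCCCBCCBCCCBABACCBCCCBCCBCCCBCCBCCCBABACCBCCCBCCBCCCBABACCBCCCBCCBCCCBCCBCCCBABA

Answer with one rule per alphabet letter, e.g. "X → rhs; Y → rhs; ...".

A->CCB, B->C, C->ABA

  step 0 ⇒ step 1: ABBB ⇒ CCB·C·C·C
    A ↦ CCB
    B ↦ C
    C ↦ ABA  (constrained at step 1)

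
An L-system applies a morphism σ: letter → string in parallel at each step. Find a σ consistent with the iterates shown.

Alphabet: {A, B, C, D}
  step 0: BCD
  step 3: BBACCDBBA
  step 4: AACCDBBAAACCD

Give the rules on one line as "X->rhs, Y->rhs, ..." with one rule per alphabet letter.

  step 3 ⇒ step 4: BBACCDBBA ⇒ A·A·CCD·B·B·A·A·A·CCD
    A ↦ CCD
    B ↦ A
    C ↦ B
    D ↦ A

A->CCD, B->A, C->B, D->A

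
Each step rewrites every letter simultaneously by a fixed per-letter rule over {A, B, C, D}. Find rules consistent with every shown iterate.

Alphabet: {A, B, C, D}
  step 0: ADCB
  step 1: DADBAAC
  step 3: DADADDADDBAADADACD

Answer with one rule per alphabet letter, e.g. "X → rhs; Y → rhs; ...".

A->D, B->AC, C->BA, D->AD

  step 0 ⇒ step 1: ADCB ⇒ D·AD·BA·AC
    A ↦ D
    B ↦ AC
    C ↦ BA
    D ↦ AD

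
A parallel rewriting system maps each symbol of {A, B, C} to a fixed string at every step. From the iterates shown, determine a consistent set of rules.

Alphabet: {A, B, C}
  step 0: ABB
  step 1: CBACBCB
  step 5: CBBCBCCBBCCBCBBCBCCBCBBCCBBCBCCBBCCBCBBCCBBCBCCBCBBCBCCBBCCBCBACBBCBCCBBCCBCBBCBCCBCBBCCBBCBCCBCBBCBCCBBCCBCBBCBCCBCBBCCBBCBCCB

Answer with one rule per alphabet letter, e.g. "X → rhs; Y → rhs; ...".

  step 0 ⇒ step 1: ABB ⇒ CBA·CB·CB
    A ↦ CBA
    B ↦ CB
    C ↦ BC  (constrained at step 1)

A->CBA, B->CB, C->BC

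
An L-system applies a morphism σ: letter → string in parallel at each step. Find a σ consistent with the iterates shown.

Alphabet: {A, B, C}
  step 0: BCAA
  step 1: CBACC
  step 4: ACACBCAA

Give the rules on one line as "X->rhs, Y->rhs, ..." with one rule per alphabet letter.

  step 0 ⇒ step 1: BCAA ⇒ CB·A·C·C
    A ↦ C
    B ↦ CB
    C ↦ A

A->C, B->CB, C->A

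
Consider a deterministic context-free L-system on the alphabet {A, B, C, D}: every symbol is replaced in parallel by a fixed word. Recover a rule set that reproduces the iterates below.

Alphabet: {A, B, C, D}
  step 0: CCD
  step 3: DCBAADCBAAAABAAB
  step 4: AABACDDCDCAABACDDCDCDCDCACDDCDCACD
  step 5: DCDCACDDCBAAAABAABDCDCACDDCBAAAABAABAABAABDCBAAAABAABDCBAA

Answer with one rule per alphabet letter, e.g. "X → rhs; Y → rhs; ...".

A->DC, B->ACD, C->B, D->AA

  step 4 ⇒ step 5: AABACDDCDCAABACDDCDCDCDCACDDCDCACD ⇒ DC·DC·ACD·DC·B·AA·AA·B·AA·B·DC·DC·ACD·DC·B·AA·AA·B·AA·B·AA·B·AA·B·DC·B·AA·AA·B·AA·B·DC·B·AA
    A ↦ DC
    B ↦ ACD
    C ↦ B
    D ↦ AA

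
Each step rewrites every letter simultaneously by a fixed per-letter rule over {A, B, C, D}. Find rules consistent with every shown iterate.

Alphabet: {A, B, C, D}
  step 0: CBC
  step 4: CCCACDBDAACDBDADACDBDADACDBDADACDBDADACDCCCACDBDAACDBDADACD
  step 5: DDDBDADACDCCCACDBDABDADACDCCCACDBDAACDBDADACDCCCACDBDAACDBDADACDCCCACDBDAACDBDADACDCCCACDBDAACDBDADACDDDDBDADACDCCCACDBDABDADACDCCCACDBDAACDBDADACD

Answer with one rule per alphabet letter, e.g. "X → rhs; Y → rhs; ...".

  step 4 ⇒ step 5: CCCACDBDAACDBDADACDBDADACDBDADACDBDADACDCCCACDBDAACDBDADACD ⇒ D·D·D·BDA·D·ACD·CCC·ACD·BDA·BDA·D·ACD·CCC·ACD·BDA·ACD·BDA·D·ACD·CCC·ACD·BDA·ACD·BDA·D·ACD·CCC·ACD·BDA·ACD·BDA·D·ACD·CCC·ACD·BDA·ACD·BDA·D·ACD·D·D·D·BDA·D·ACD·CCC·ACD·BDA·BDA·D·ACD·CCC·ACD·BDA·ACD·BDA·D·ACD
    A ↦ BDA
    B ↦ CCC
    C ↦ D
    D ↦ ACD

A->BDA, B->CCC, C->D, D->ACD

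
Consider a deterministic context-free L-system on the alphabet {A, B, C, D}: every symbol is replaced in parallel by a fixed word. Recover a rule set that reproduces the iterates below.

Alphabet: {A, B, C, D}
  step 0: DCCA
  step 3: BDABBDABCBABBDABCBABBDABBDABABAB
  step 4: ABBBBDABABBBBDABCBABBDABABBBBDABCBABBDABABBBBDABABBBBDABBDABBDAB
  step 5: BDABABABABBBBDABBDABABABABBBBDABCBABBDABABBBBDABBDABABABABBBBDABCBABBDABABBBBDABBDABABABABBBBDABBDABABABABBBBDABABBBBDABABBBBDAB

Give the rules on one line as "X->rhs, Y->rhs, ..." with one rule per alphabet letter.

  step 4 ⇒ step 5: ABBBBDABABBBBDABCBABBDABABBBBDABCBABBDABABBBBDABABBBBDABBDABBDAB ⇒ BD·AB·AB·AB·AB·BB·BD·AB·BD·AB·AB·AB·AB·BB·BD·AB·CB·AB·BD·AB·AB·BB·BD·AB·BD·AB·AB·AB·AB·BB·BD·AB·CB·AB·BD·AB·AB·BB·BD·AB·BD·AB·AB·AB·AB·BB·BD·AB·BD·AB·AB·AB·AB·BB·BD·AB·AB·BB·BD·AB·AB·BB·BD·AB
    A ↦ BD
    B ↦ AB
    C ↦ CB
    D ↦ BB

A->BD, B->AB, C->CB, D->BB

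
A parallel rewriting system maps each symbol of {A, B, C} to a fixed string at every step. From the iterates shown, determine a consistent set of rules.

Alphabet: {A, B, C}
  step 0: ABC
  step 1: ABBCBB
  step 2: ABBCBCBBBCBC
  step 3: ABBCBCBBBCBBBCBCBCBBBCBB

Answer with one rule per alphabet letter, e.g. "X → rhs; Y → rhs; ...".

  step 2 ⇒ step 3: ABBCBCBBBCBC ⇒ AB·BC·BC·BB·BC·BB·BC·BC·BC·BB·BC·BB
    A ↦ AB
    B ↦ BC
    C ↦ BB

A->AB, B->BC, C->BB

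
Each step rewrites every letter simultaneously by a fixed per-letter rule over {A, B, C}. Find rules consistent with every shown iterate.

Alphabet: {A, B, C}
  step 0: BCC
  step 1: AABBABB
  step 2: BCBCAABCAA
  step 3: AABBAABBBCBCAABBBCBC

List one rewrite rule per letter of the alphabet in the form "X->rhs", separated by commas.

  step 2 ⇒ step 3: BCBCAABCAA ⇒ A·ABB·A·ABB·BC·BC·A·ABB·BC·BC
    A ↦ BC
    B ↦ A
    C ↦ ABB

A->BC, B->A, C->ABB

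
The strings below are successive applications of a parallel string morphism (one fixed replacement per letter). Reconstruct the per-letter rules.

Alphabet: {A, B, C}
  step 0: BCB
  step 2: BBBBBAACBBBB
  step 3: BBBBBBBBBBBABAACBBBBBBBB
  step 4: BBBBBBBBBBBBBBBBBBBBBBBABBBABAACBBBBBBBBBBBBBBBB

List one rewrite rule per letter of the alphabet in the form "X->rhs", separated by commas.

  step 3 ⇒ step 4: BBBBBBBBBBBABAACBBBBBBBB ⇒ BB·BB·BB·BB·BB·BB·BB·BB·BB·BB·BB·BA·BB·BA·BA·AC·BB·BB·BB·BB·BB·BB·BB·BB
    A ↦ BA
    B ↦ BB
    C ↦ AC

A->BA, B->BB, C->AC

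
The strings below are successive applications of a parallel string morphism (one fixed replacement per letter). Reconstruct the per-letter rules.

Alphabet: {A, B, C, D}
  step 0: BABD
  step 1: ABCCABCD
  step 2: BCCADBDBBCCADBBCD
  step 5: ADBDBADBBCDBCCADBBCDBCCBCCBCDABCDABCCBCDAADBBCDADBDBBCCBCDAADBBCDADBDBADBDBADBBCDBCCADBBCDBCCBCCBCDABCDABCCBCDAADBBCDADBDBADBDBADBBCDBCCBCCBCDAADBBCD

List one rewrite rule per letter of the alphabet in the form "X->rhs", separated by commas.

  step 1 ⇒ step 2: ABCCABCD ⇒ BCC·A·DB·DB·BCC·A·DB·BCD
    A ↦ BCC
    B ↦ A
    C ↦ DB
    D ↦ BCD

A->BCC, B->A, C->DB, D->BCD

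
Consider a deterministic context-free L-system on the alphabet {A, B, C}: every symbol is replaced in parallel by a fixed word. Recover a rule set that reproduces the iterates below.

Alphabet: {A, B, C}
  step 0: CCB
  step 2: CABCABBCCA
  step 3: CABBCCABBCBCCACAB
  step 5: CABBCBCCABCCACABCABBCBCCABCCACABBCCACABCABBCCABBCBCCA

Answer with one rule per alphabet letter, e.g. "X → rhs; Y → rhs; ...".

  step 2 ⇒ step 3: CABCABBCCA ⇒ CA·B·BC·CA·B·BC·BC·CA·CA·B
    A ↦ B
    B ↦ BC
    C ↦ CA

A->B, B->BC, C->CA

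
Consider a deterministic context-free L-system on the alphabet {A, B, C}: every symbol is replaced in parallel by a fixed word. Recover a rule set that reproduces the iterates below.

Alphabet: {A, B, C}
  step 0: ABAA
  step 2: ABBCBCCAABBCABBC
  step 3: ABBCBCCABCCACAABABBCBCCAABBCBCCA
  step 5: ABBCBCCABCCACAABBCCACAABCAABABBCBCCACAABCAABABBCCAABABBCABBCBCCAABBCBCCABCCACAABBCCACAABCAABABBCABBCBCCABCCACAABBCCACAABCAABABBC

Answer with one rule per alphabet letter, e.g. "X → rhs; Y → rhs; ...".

A->AB, B->BC, C->CA

  step 2 ⇒ step 3: ABBCBCCAABBCABBC ⇒ AB·BC·BC·CA·BC·CA·CA·AB·AB·BC·BC·CA·AB·BC·BC·CA
    A ↦ AB
    B ↦ BC
    C ↦ CA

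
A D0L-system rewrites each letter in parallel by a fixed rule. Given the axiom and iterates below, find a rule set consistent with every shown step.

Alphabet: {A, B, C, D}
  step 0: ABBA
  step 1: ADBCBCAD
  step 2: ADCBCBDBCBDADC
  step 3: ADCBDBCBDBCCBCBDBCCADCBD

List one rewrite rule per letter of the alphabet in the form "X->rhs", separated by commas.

A->AD, B->BC, C->BD, D->C

  step 2 ⇒ step 3: ADCBCBDBCBDADC ⇒ AD·C·BD·BC·BD·BC·C·BC·BD·BC·C·AD·C·BD
    A ↦ AD
    B ↦ BC
    C ↦ BD
    D ↦ C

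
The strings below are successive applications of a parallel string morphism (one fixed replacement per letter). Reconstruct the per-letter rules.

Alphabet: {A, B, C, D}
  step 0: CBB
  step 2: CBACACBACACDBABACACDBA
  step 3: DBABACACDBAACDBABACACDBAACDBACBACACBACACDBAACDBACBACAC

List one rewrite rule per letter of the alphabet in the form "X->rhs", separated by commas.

A->AC, B->BAC, C->DBA, D->C

  step 2 ⇒ step 3: CBACACBACACDBABACACDBA ⇒ DBA·BAC·AC·DBA·AC·DBA·BAC·AC·DBA·AC·DBA·C·BAC·AC·BAC·AC·DBA·AC·DBA·C·BAC·AC
    A ↦ AC
    B ↦ BAC
    C ↦ DBA
    D ↦ C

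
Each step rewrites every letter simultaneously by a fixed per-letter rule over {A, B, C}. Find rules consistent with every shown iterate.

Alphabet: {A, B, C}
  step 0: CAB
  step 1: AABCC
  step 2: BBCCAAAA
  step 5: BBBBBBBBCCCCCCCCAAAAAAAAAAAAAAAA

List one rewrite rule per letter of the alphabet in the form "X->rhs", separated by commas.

  step 1 ⇒ step 2: AABCC ⇒ B·B·CC·AA·AA
    A ↦ B
    B ↦ CC
    C ↦ AA

A->B, B->CC, C->AA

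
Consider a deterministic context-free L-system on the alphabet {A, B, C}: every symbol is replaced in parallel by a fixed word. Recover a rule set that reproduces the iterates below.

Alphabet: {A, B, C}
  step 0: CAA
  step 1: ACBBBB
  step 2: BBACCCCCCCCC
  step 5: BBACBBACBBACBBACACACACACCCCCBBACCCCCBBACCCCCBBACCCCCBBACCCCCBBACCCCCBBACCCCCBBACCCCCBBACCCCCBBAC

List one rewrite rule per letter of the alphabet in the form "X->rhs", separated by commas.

A->BB, B->CC, C->AC

  step 1 ⇒ step 2: ACBBBB ⇒ BB·AC·CC·CC·CC·CC
    A ↦ BB
    B ↦ CC
    C ↦ AC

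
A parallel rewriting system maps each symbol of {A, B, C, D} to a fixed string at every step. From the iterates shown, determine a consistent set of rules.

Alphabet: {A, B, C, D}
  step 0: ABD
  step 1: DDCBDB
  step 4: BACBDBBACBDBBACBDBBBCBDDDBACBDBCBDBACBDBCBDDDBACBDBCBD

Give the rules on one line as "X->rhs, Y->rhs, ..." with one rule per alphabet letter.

  step 0 ⇒ step 1: ABD ⇒ DD·CBD·B
    A ↦ DD
    B ↦ CBD
    D ↦ B
    C ↦ BA  (constrained at step 1)

A->DD, B->CBD, C->BA, D->B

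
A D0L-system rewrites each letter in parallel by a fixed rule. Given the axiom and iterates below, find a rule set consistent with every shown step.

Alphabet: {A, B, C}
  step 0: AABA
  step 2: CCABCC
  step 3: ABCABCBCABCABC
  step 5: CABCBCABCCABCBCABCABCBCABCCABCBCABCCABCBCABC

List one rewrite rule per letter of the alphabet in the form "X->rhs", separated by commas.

A->B, B->C, C->ABC

  step 2 ⇒ step 3: CCABCC ⇒ ABC·ABC·B·C·ABC·ABC
    A ↦ B
    B ↦ C
    C ↦ ABC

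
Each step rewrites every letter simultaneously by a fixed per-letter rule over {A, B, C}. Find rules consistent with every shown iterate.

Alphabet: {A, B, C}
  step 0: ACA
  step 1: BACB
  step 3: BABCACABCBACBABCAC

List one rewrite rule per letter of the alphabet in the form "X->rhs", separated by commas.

A->B, B->ABC, C->AC

  step 0 ⇒ step 1: ACA ⇒ B·AC·B
    A ↦ B
    C ↦ AC
    B ↦ ABC  (constrained at step 1)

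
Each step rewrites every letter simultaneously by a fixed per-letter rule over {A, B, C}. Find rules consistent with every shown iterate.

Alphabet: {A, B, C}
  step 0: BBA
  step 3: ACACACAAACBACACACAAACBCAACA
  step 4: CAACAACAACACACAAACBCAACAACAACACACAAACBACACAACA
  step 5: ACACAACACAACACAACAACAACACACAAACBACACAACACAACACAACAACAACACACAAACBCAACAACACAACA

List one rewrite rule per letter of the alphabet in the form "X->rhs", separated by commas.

  step 4 ⇒ step 5: CAACAACAACACACAAACBCAACAACAACACACAAACBACACAACA ⇒ A·CA·CA·A·CA·CA·A·CA·CA·A·CA·A·CA·A·CA·CA·CA·A·ACB·A·CA·CA·A·CA·CA·A·CA·CA·A·CA·A·CA·A·CA·CA·CA·A·ACB·CA·A·CA·A·CA·CA·A·CA
    A ↦ CA
    B ↦ ACB
    C ↦ A

A->CA, B->ACB, C->A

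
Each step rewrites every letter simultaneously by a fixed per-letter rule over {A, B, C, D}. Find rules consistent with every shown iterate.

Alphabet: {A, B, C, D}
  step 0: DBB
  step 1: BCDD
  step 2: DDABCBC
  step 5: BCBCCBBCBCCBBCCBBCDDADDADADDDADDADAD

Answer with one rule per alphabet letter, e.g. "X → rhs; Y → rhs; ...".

A->CB, B->D, C->DA, D->BC

  step 1 ⇒ step 2: BCDD ⇒ D·DA·BC·BC
    B ↦ D
    C ↦ DA
    D ↦ BC
    A ↦ CB  (constrained at step 2)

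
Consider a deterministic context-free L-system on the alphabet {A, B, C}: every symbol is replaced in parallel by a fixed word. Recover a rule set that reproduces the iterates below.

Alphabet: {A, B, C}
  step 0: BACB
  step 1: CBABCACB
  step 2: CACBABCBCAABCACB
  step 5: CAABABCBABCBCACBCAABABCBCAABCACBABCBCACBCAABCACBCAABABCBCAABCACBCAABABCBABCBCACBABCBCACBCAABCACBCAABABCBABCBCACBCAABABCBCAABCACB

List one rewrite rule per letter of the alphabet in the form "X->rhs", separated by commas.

  step 1 ⇒ step 2: CBABCACB ⇒ CA·CB·AB·CB·CA·AB·CA·CB
    A ↦ AB
    B ↦ CB
    C ↦ CA

A->AB, B->CB, C->CA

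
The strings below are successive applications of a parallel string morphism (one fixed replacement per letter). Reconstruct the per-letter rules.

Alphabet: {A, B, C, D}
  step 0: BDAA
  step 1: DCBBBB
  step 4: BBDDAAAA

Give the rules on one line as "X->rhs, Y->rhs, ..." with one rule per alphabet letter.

A->BB, B->D, C->A, D->C

  step 0 ⇒ step 1: BDAA ⇒ D·C·BB·BB
    A ↦ BB
    B ↦ D
    D ↦ C
    C ↦ A  (constrained at step 1)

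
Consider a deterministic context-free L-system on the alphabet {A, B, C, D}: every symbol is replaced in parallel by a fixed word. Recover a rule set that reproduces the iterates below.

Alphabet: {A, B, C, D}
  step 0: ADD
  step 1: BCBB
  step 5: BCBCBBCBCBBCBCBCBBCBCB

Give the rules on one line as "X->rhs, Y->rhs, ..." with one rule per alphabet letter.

  step 0 ⇒ step 1: ADD ⇒ BC·B·B
    A ↦ BC
    D ↦ B
    B ↦ A  (constrained at step 1)
    C ↦ AD  (constrained at step 1)

A->BC, B->A, C->AD, D->B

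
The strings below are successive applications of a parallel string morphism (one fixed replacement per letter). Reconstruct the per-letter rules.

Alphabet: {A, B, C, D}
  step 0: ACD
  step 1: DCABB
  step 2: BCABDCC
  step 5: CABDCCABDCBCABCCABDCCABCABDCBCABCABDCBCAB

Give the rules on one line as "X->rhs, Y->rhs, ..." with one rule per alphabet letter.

  step 1 ⇒ step 2: DCABB ⇒ B·CAB·D·C·C
    A ↦ D
    B ↦ C
    C ↦ CAB
    D ↦ B

A->D, B->C, C->CAB, D->B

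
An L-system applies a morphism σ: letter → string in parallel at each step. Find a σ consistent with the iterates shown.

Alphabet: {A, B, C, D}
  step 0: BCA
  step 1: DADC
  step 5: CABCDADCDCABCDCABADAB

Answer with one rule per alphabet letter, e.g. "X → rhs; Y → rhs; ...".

  step 0 ⇒ step 1: BCA ⇒ D·AD·C
    A ↦ C
    B ↦ D
    C ↦ AD
    D ↦ AB  (constrained at step 1)

A->C, B->D, C->AD, D->AB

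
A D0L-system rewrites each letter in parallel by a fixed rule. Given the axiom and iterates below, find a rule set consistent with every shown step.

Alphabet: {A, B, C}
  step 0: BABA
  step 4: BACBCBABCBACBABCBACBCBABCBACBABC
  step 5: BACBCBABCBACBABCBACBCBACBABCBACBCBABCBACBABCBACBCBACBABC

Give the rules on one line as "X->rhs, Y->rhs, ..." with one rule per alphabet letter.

A->C, B->BA, C->BC

  step 4 ⇒ step 5: BACBCBABCBACBABCBACBCBABCBACBABC ⇒ BA·C·BC·BA·BC·BA·C·BA·BC·BA·C·BC·BA·C·BA·BC·BA·C·BC·BA·BC·BA·C·BA·BC·BA·C·BC·BA·C·BA·BC
    A ↦ C
    B ↦ BA
    C ↦ BC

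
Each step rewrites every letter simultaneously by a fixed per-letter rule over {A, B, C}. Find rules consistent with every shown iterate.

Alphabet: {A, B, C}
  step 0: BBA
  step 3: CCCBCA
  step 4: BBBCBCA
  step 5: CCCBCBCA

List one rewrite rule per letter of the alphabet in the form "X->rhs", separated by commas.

  step 4 ⇒ step 5: BBBCBCA ⇒ C·C·C·B·C·B·CA
    A ↦ CA
    B ↦ C
    C ↦ B

A->CA, B->C, C->B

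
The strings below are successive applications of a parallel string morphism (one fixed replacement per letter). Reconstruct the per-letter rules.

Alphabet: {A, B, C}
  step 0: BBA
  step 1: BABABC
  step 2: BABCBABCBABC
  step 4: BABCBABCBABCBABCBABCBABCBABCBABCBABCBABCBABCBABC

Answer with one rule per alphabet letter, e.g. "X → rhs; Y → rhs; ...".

  step 1 ⇒ step 2: BABABC ⇒ BA·BC·BA·BC·BA·BC
    A ↦ BC
    B ↦ BA
    C ↦ BC

A->BC, B->BA, C->BC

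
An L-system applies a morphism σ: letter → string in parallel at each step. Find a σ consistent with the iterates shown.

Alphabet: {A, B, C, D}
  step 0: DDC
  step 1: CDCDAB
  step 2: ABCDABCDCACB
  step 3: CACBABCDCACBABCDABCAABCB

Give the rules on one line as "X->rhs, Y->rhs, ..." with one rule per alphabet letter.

A->CA, B->CB, C->AB, D->CD

  step 2 ⇒ step 3: ABCDABCDCACB ⇒ CA·CB·AB·CD·CA·CB·AB·CD·AB·CA·AB·CB
    A ↦ CA
    B ↦ CB
    C ↦ AB
    D ↦ CD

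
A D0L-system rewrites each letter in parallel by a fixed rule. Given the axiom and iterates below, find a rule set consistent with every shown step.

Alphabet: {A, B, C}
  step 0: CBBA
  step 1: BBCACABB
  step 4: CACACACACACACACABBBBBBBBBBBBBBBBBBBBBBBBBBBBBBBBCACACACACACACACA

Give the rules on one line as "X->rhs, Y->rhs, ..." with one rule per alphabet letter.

  step 0 ⇒ step 1: CBBA ⇒ BB·CA·CA·BB
    A ↦ BB
    B ↦ CA
    C ↦ BB

A->BB, B->CA, C->BB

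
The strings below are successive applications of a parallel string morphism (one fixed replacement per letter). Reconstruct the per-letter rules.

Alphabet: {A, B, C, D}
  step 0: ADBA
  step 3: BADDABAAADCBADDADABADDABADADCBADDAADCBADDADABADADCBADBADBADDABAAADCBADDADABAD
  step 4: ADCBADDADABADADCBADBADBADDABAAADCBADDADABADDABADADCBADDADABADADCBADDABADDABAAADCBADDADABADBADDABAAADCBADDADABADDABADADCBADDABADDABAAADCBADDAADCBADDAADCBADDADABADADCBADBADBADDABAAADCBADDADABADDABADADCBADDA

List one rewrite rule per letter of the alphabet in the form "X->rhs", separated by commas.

  step 3 ⇒ step 4: BADDABAAADCBADDADABADDABADADCBADDAADCBADDADABADADCBADBADBADDABAAADCBADDADABAD ⇒ ADC·BAD·DA·DA·BAD·ADC·BAD·BAD·BAD·DA·BAA·ADC·BAD·DA·DA·BAD·DA·BAD·ADC·BAD·DA·DA·BAD·ADC·BAD·DA·BAD·DA·BAA·ADC·BAD·DA·DA·BAD·BAD·DA·BAA·ADC·BAD·DA·DA·BAD·DA·BAD·ADC·BAD·DA·BAD·DA·BAA·ADC·BAD·DA·ADC·BAD·DA·ADC·BAD·DA·DA·BAD·ADC·BAD·BAD·BAD·DA·BAA·ADC·BAD·DA·DA·BAD·DA·BAD·ADC·BAD·DA
    A ↦ BAD
    B ↦ ADC
    C ↦ BAA
    D ↦ DA

A->BAD, B->ADC, C->BAA, D->DA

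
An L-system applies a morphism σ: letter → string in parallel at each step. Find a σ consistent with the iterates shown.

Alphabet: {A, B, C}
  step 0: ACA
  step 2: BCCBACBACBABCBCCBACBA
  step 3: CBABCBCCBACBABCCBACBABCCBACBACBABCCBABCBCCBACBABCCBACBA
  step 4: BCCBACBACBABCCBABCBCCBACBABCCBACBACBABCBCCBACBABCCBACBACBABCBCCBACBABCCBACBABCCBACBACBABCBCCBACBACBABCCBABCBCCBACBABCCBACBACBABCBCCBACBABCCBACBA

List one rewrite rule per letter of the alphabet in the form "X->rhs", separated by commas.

A->CBA, B->CBA, C->BC

  step 3 ⇒ step 4: CBABCBCCBACBABCCBACBABCCBACBACBABCCBABCBCCBACBABCCBACBA ⇒ BC·CBA·CBA·CBA·BC·CBA·BC·BC·CBA·CBA·BC·CBA·CBA·CBA·BC·BC·CBA·CBA·BC·CBA·CBA·CBA·BC·BC·CBA·CBA·BC·CBA·CBA·BC·CBA·CBA·CBA·BC·BC·CBA·CBA·CBA·BC·CBA·BC·BC·CBA·CBA·BC·CBA·CBA·CBA·BC·BC·CBA·CBA·BC·CBA·CBA
    A ↦ CBA
    B ↦ CBA
    C ↦ BC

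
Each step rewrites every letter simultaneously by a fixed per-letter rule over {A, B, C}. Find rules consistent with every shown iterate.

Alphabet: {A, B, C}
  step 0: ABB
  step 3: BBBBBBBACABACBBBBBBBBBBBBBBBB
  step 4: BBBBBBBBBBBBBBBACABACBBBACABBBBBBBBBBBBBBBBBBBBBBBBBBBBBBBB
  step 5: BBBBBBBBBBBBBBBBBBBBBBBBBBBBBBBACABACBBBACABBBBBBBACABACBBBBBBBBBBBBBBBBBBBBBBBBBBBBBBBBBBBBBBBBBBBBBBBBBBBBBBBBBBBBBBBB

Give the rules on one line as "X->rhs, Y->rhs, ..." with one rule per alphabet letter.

  step 4 ⇒ step 5: BBBBBBBBBBBBBBBACABACBBBACABBBBBBBBBBBBBBBBBBBBBBBBBBBBBBBB ⇒ BB·BB·BB·BB·BB·BB·BB·BB·BB·BB·BB·BB·BB·BB·BB·BAC·A·BAC·BB·BAC·A·BB·BB·BB·BAC·A·BAC·BB·BB·BB·BB·BB·BB·BB·BB·BB·BB·BB·BB·BB·BB·BB·BB·BB·BB·BB·BB·BB·BB·BB·BB·BB·BB·BB·BB·BB·BB·BB·BB
    A ↦ BAC
    B ↦ BB
    C ↦ A

A->BAC, B->BB, C->A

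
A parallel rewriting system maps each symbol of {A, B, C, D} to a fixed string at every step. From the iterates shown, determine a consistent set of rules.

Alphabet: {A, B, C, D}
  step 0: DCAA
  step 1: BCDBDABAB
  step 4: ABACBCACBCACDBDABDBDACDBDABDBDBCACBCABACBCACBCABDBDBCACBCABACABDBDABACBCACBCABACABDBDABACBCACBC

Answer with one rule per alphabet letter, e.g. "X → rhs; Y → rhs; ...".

A->AB, B->AC, C->DBD, D->BC

  step 0 ⇒ step 1: DCAA ⇒ BC·DBD·AB·AB
    A ↦ AB
    C ↦ DBD
    D ↦ BC
    B ↦ AC  (constrained at step 1)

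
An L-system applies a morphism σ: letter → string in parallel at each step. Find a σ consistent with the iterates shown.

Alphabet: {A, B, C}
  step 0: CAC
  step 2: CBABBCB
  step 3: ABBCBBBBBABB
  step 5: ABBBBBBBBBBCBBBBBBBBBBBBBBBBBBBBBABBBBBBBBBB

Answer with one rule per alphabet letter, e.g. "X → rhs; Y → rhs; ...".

  step 2 ⇒ step 3: CBABBCB ⇒ A·BB·CB·BB·BB·A·BB
    A ↦ CB
    B ↦ BB
    C ↦ A

A->CB, B->BB, C->A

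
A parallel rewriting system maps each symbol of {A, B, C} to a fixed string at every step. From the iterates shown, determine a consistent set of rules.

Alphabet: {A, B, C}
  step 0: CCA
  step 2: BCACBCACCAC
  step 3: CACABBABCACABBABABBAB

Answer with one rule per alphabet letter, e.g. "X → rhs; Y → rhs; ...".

  step 2 ⇒ step 3: BCACBCACCAC ⇒ CAC·AB·B·AB·CAC·AB·B·AB·AB·B·AB
    A ↦ B
    B ↦ CAC
    C ↦ AB

A->B, B->CAC, C->AB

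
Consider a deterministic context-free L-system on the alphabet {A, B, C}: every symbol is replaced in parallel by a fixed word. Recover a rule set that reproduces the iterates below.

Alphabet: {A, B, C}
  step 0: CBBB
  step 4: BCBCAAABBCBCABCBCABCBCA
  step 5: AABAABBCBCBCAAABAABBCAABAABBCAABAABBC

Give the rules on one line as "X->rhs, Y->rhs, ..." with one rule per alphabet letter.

  step 4 ⇒ step 5: BCBCAAABBCBCABCBCABCBCA ⇒ A·AB·A·AB·BC·BC·BC·A·A·AB·A·AB·BC·A·AB·A·AB·BC·A·AB·A·AB·BC
    A ↦ BC
    B ↦ A
    C ↦ AB

A->BC, B->A, C->AB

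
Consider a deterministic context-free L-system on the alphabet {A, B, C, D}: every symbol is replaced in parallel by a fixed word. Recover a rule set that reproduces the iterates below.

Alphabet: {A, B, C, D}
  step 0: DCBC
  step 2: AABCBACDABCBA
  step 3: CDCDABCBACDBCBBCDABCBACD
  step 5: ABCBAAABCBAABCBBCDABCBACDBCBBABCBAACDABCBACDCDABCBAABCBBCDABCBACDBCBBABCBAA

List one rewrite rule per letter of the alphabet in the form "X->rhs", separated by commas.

  step 2 ⇒ step 3: AABCBACDABCBA ⇒ CD·CD·A·BCB·A·CD·BCB·B·CD·A·BCB·A·CD
    A ↦ CD
    B ↦ A
    C ↦ BCB
    D ↦ B

A->CD, B->A, C->BCB, D->B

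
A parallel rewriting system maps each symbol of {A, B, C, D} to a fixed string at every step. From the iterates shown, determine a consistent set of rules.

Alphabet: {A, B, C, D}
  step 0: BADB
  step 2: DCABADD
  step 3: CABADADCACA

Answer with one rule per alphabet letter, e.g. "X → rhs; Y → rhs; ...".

A->D, B->A, C->BA, D->CA

  step 2 ⇒ step 3: DCABADD ⇒ CA·BA·D·A·D·CA·CA
    A ↦ D
    B ↦ A
    C ↦ BA
    D ↦ CA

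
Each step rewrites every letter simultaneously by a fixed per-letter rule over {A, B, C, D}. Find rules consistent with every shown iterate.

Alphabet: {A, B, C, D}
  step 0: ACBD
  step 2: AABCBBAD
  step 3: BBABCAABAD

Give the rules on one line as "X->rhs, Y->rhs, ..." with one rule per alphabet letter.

  step 2 ⇒ step 3: AABCBBAD ⇒ B·B·A·BC·A·A·B·AD
    A ↦ B
    B ↦ A
    C ↦ BC
    D ↦ AD

A->B, B->A, C->BC, D->AD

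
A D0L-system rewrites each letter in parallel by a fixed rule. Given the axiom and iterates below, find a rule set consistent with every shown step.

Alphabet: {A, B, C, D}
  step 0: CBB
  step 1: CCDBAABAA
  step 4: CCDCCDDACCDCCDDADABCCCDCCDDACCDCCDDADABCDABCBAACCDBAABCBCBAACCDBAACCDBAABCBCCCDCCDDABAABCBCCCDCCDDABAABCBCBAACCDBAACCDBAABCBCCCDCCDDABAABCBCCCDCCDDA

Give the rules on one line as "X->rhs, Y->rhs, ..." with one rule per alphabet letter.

A->BC, B->BAA, C->CCD, D->DA

  step 0 ⇒ step 1: CBB ⇒ CCD·BAA·BAA
    B ↦ BAA
    C ↦ CCD
    A ↦ BC  (constrained at step 1)
    D ↦ DA  (constrained at step 1)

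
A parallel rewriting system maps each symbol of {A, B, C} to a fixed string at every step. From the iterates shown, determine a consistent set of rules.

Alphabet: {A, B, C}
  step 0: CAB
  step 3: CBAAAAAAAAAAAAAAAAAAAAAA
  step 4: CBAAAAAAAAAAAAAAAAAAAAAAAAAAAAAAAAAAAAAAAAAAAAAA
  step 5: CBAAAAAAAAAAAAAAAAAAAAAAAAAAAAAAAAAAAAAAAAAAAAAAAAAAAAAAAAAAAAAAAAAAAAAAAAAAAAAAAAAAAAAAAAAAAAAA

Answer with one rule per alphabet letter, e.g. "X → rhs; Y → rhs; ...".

A->AA, B->AA, C->CB

  step 4 ⇒ step 5: CBAAAAAAAAAAAAAAAAAAAAAAAAAAAAAAAAAAAAAAAAAAAAAA ⇒ CB·AA·AA·AA·AA·AA·AA·AA·AA·AA·AA·AA·AA·AA·AA·AA·AA·AA·AA·AA·AA·AA·AA·AA·AA·AA·AA·AA·AA·AA·AA·AA·AA·AA·AA·AA·AA·AA·AA·AA·AA·AA·AA·AA·AA·AA·AA·AA
    A ↦ AA
    B ↦ AA
    C ↦ CB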